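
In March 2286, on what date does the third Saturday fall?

March 20, 2286

March 1, 2286 is a Monday.
The first Saturday is therefore March 6 (5 days later).
The third Saturday is 6 + 2×7 = March 20.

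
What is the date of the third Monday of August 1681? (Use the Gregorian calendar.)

August 18, 1681

August 1, 1681 is a Friday.
The first Monday is therefore August 4 (3 days later).
The third Monday is 4 + 2×7 = August 18.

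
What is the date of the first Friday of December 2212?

December 1, 2212 is a Tuesday.
The first Friday is therefore December 4 (3 days later).

December 4, 2212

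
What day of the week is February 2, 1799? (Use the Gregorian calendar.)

Saturday

Doomsday rule: the anchor day for the 1700s is Sunday. For year 99: 99÷12 = 8 r 3, and 3÷4 = 0, so 8+3+0 = 11.
Sunday + 11 ≡ Thursday — that's 1799's doomsday.
In February the doomsday date is Feb 28 (1799 is not a leap year).
Feb 2 is 26 days before Feb 28; 26 mod 7 = 5, so Thursday − 5 = Saturday.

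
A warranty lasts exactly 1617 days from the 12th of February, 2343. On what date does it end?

July 18, 2347

+365 (one year) → Feb 12, 2344 (1252 left).
+366 (one year; includes Feb 29, 2344) → Feb 12, 2345 (886 left).
+365 (one year) → Feb 12, 2346 (521 left).
+365 (one year) → Feb 12, 2347 (156 left).
Feb has 28 days: +17 → Mar 1, 2347 (139 left).
Mar has 31 days: +31 → Apr 1, 2347 (108 left).
Apr has 30 days: +30 → May 1, 2347 (78 left).
May has 31 days: +31 → Jun 1, 2347 (47 left).
Jun has 30 days: +30 → Jul 1, 2347 (17 left).
+17 → Jul 18, 2347.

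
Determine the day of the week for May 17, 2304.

Doomsday rule: the anchor day for the 2300s is Wednesday. For year 04: 4÷12 = 0 r 4, and 4÷4 = 1, so 0+4+1 = 5.
Wednesday + 5 ≡ Monday — that's 2304's doomsday.
In May the doomsday date is May 9.
May 17 is 8 days after May 9; 8 mod 7 = 1, so Monday + 1 = Tuesday.

Tuesday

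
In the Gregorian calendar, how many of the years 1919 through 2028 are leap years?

Multiples of 4 in [1919,2028]: 28.
Of those, multiples of 100: 1 (not leap unless ÷400).
Multiples of 400: 1.
Leap years = 28 − 1 + 1 = 28.

28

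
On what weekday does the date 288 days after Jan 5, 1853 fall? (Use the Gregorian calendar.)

First find the weekday of Jan 5, 1853. Doomsday rule: the anchor day for the 1800s is Friday. For year 53: 53÷12 = 4 r 5, and 5÷4 = 1, so 4+5+1 = 10.
Friday + 10 ≡ Monday — that's 1853's doomsday.
In January the doomsday date is Jan 3 (1853 is not a leap year).
Jan 5 is 2 days after Jan 3; 2 mod 7 = 2, so Monday + 2 = Wednesday.
288 mod 7 = 1, so 288 days after a Wednesday is Wednesday + 1 = Thursday.

Thursday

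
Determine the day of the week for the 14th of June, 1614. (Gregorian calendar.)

Saturday

Doomsday rule: the anchor day for the 1600s is Tuesday. For year 14: 14÷12 = 1 r 2, and 2÷4 = 0, so 1+2+0 = 3.
Tuesday + 3 ≡ Friday — that's 1614's doomsday.
In June the doomsday date is Jun 6.
Jun 14 is 8 days after Jun 6; 8 mod 7 = 1, so Friday + 1 = Saturday.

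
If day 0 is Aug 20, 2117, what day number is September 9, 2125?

2942

Aug 20, 2117 → Aug 20, 2118: 365 days.
Aug 20, 2118 → Aug 20, 2119: 365 days.
Aug 20, 2119 → Aug 20, 2120: 366 days (Feb 29, 2120 is in that span).
Aug 20, 2120 → Aug 20, 2121: 365 days.
Aug 20, 2121 → Aug 20, 2122: 365 days.
Aug 20, 2122 → Aug 20, 2123: 365 days.
Aug 20, 2123 → Aug 20, 2124: 366 days (Feb 29, 2124 is in that span).
Aug 20, 2124 → Sep 20, 2124: 31 days (August has 31).
Sep 20, 2124 → Oct 20, 2124: 30 days (September has 30).
Oct 20, 2124 → Nov 20, 2124: 31 days (October has 31).
Nov 20, 2124 → Dec 20, 2124: 30 days (November has 30).
Dec 20, 2124 → Jan 20, 2125: 31 days (December has 31).
Jan 20, 2125 → Feb 20, 2125: 31 days (January has 31).
Feb 20, 2125 → Mar 20, 2125: 28 days (February has 28).
Mar 20, 2125 → Apr 20, 2125: 31 days (March has 31).
Apr 20, 2125 → May 20, 2125: 30 days (April has 30).
May 20, 2125 → Jun 20, 2125: 31 days (May has 31).
Jun 20, 2125 → Jul 20, 2125: 30 days (June has 30).
Jul 20, 2125 → Aug 20, 2125: 31 days (July has 31).
Aug 20, 2125 → Sep 9, 2125: 20 days.
Total: 2942 days.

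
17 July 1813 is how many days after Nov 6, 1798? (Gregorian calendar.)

5366

Nov 6, 1798 → Nov 6, 1799: 365 days.
Nov 6, 1799 → Nov 6, 1800: 365 days.
Nov 6, 1800 → Nov 6, 1801: 365 days.
Nov 6, 1801 → Nov 6, 1802: 365 days.
Nov 6, 1802 → Nov 6, 1803: 365 days.
Nov 6, 1803 → Nov 6, 1804: 366 days (Feb 29, 1804 is in that span).
Nov 6, 1804 → Nov 6, 1805: 365 days.
Nov 6, 1805 → Nov 6, 1806: 365 days.
Nov 6, 1806 → Nov 6, 1807: 365 days.
Nov 6, 1807 → Nov 6, 1808: 366 days (Feb 29, 1808 is in that span).
Nov 6, 1808 → Nov 6, 1809: 365 days.
Nov 6, 1809 → Nov 6, 1810: 365 days.
Nov 6, 1810 → Nov 6, 1811: 365 days.
Nov 6, 1811 → Nov 6, 1812: 366 days (Feb 29, 1812 is in that span).
Nov 6, 1812 → Dec 6, 1812: 30 days (November has 30).
Dec 6, 1812 → Jan 6, 1813: 31 days (December has 31).
Jan 6, 1813 → Feb 6, 1813: 31 days (January has 31).
Feb 6, 1813 → Mar 6, 1813: 28 days (February has 28).
Mar 6, 1813 → Apr 6, 1813: 31 days (March has 31).
Apr 6, 1813 → May 6, 1813: 30 days (April has 30).
May 6, 1813 → Jun 6, 1813: 31 days (May has 31).
Jun 6, 1813 → Jul 6, 1813: 30 days (June has 30).
Jul 6, 1813 → Jul 17, 1813: 11 days.
Total: 5366 days.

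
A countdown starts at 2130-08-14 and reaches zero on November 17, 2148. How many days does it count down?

Aug 14, 2130 → Aug 14, 2131: 365 days.
Aug 14, 2131 → Aug 14, 2132: 366 days (Feb 29, 2132 is in that span).
Aug 14, 2132 → Aug 14, 2133: 365 days.
Aug 14, 2133 → Aug 14, 2134: 365 days.
Aug 14, 2134 → Aug 14, 2135: 365 days.
Aug 14, 2135 → Aug 14, 2136: 366 days (Feb 29, 2136 is in that span).
Aug 14, 2136 → Aug 14, 2137: 365 days.
Aug 14, 2137 → Aug 14, 2138: 365 days.
Aug 14, 2138 → Aug 14, 2139: 365 days.
Aug 14, 2139 → Aug 14, 2140: 366 days (Feb 29, 2140 is in that span).
Aug 14, 2140 → Aug 14, 2141: 365 days.
Aug 14, 2141 → Aug 14, 2142: 365 days.
Aug 14, 2142 → Aug 14, 2143: 365 days.
Aug 14, 2143 → Aug 14, 2144: 366 days (Feb 29, 2144 is in that span).
Aug 14, 2144 → Aug 14, 2145: 365 days.
Aug 14, 2145 → Aug 14, 2146: 365 days.
Aug 14, 2146 → Aug 14, 2147: 365 days.
Aug 14, 2147 → Aug 14, 2148: 366 days (Feb 29, 2148 is in that span).
Aug 14, 2148 → Sep 14, 2148: 31 days (August has 31).
Sep 14, 2148 → Oct 14, 2148: 30 days (September has 30).
Oct 14, 2148 → Nov 14, 2148: 31 days (October has 31).
Nov 14, 2148 → Nov 17, 2148: 3 days.
Total: 6670 days.

6670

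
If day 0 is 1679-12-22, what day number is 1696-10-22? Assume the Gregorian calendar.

Dec 22, 1679 → Dec 22, 1680: 366 days (Feb 29, 1680 is in that span).
Dec 22, 1680 → Dec 22, 1681: 365 days.
Dec 22, 1681 → Dec 22, 1682: 365 days.
Dec 22, 1682 → Dec 22, 1683: 365 days.
Dec 22, 1683 → Dec 22, 1684: 366 days (Feb 29, 1684 is in that span).
Dec 22, 1684 → Dec 22, 1685: 365 days.
Dec 22, 1685 → Dec 22, 1686: 365 days.
Dec 22, 1686 → Dec 22, 1687: 365 days.
Dec 22, 1687 → Dec 22, 1688: 366 days (Feb 29, 1688 is in that span).
Dec 22, 1688 → Dec 22, 1689: 365 days.
Dec 22, 1689 → Dec 22, 1690: 365 days.
Dec 22, 1690 → Dec 22, 1691: 365 days.
Dec 22, 1691 → Dec 22, 1692: 366 days (Feb 29, 1692 is in that span).
Dec 22, 1692 → Dec 22, 1693: 365 days.
Dec 22, 1693 → Dec 22, 1694: 365 days.
Dec 22, 1694 → Dec 22, 1695: 365 days.
Dec 22, 1695 → Jan 22, 1696: 31 days (December has 31).
Jan 22, 1696 → Feb 22, 1696: 31 days (January has 31).
Feb 22, 1696 → Mar 22, 1696: 29 days (February has 29).
Mar 22, 1696 → Apr 22, 1696: 31 days (March has 31).
Apr 22, 1696 → May 22, 1696: 30 days (April has 30).
May 22, 1696 → Jun 22, 1696: 31 days (May has 31).
Jun 22, 1696 → Jul 22, 1696: 30 days (June has 30).
Jul 22, 1696 → Aug 22, 1696: 31 days (July has 31).
Aug 22, 1696 → Sep 22, 1696: 31 days (August has 31).
Sep 22, 1696 → Oct 22, 1696: 30 days.
Total: 6149 days.

6149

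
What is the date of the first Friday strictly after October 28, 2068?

Oct 28, 2068 is a Sunday.
From Sunday to the next Friday is 5 days.
Oct 28, 2068 + 5 = Nov 2, 2068.

November 2, 2068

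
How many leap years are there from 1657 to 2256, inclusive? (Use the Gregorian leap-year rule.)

Multiples of 4 in [1657,2256]: 150.
Of those, multiples of 100: 6 (not leap unless ÷400).
Multiples of 400: 1.
Leap years = 150 − 6 + 1 = 145.

145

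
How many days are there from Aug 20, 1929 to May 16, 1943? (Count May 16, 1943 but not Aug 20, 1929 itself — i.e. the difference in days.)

Aug 20, 1929 → Aug 20, 1930: 365 days.
Aug 20, 1930 → Aug 20, 1931: 365 days.
Aug 20, 1931 → Aug 20, 1932: 366 days (Feb 29, 1932 is in that span).
Aug 20, 1932 → Aug 20, 1933: 365 days.
Aug 20, 1933 → Aug 20, 1934: 365 days.
Aug 20, 1934 → Aug 20, 1935: 365 days.
Aug 20, 1935 → Aug 20, 1936: 366 days (Feb 29, 1936 is in that span).
Aug 20, 1936 → Aug 20, 1937: 365 days.
Aug 20, 1937 → Aug 20, 1938: 365 days.
Aug 20, 1938 → Aug 20, 1939: 365 days.
Aug 20, 1939 → Aug 20, 1940: 366 days (Feb 29, 1940 is in that span).
Aug 20, 1940 → Aug 20, 1941: 365 days.
Aug 20, 1941 → Aug 20, 1942: 365 days.
Aug 20, 1942 → Sep 20, 1942: 31 days (August has 31).
Sep 20, 1942 → Oct 20, 1942: 30 days (September has 30).
Oct 20, 1942 → Nov 20, 1942: 31 days (October has 31).
Nov 20, 1942 → Dec 20, 1942: 30 days (November has 30).
Dec 20, 1942 → Jan 20, 1943: 31 days (December has 31).
Jan 20, 1943 → Feb 20, 1943: 31 days (January has 31).
Feb 20, 1943 → Mar 20, 1943: 28 days (February has 28).
Mar 20, 1943 → Apr 20, 1943: 31 days (March has 31).
Apr 20, 1943 → May 16, 1943: 26 days.
Total: 5017 days.

5017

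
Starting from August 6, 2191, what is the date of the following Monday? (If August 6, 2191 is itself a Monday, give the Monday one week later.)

Aug 6, 2191 is a Saturday.
From Saturday to the next Monday is 2 days.
Aug 6, 2191 + 2 = Aug 8, 2191.

August 8, 2191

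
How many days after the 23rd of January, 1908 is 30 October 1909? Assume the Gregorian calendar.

646

Jan 23, 1908 → Jan 23, 1909: 366 days (Feb 29, 1908 is in that span).
Jan 23, 1909 → Feb 23, 1909: 31 days (January has 31).
Feb 23, 1909 → Mar 23, 1909: 28 days (February has 28).
Mar 23, 1909 → Apr 23, 1909: 31 days (March has 31).
Apr 23, 1909 → May 23, 1909: 30 days (April has 30).
May 23, 1909 → Jun 23, 1909: 31 days (May has 31).
Jun 23, 1909 → Jul 23, 1909: 30 days (June has 30).
Jul 23, 1909 → Aug 23, 1909: 31 days (July has 31).
Aug 23, 1909 → Sep 23, 1909: 31 days (August has 31).
Sep 23, 1909 → Oct 23, 1909: 30 days (September has 30).
Oct 23, 1909 → Oct 30, 1909: 7 days.
Total: 646 days.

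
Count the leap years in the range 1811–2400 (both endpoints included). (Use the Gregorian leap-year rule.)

144

Multiples of 4 in [1811,2400]: 148.
Of those, multiples of 100: 6 (not leap unless ÷400).
Multiples of 400: 2.
Leap years = 148 − 6 + 2 = 144.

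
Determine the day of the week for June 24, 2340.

Doomsday rule: the anchor day for the 2300s is Wednesday. For year 40: 40÷12 = 3 r 4, and 4÷4 = 1, so 3+4+1 = 8.
Wednesday + 8 ≡ Thursday — that's 2340's doomsday.
In June the doomsday date is Jun 6.
Jun 24 is 18 days after Jun 6; 18 mod 7 = 4, so Thursday + 4 = Monday.

Monday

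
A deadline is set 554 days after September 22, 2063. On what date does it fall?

+366 (one year; includes Feb 29, 2064) → Sep 22, 2064 (188 left).
Sep has 30 days: +9 → Oct 1, 2064 (179 left).
Oct has 31 days: +31 → Nov 1, 2064 (148 left).
Nov has 30 days: +30 → Dec 1, 2064 (118 left).
Dec has 31 days: +31 → Jan 1, 2065 (87 left).
Jan has 31 days: +31 → Feb 1, 2065 (56 left).
Feb has 28 days: +28 → Mar 1, 2065 (28 left).
+28 → Mar 29, 2065.

March 29, 2065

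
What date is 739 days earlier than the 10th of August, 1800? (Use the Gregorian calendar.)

August 1, 1798

−365 (one year) → Aug 10, 1799 (374 left).
−10 → Jul 31, 1799 (end of Jul, 31 days; 364 left).
−31 → Jun 30, 1799 (end of Jun, 30 days; 333 left).
−30 → May 31, 1799 (end of May, 31 days; 303 left).
−31 → Apr 30, 1799 (end of Apr, 30 days; 272 left).
−30 → Mar 31, 1799 (end of Mar, 31 days; 242 left).
−31 → Feb 28, 1799 (end of Feb, 28 days; 211 left).
−28 → Jan 31, 1799 (end of Jan, 31 days; 183 left).
−31 → Dec 31, 1798 (end of Dec, 31 days; 152 left).
−31 → Nov 30, 1798 (end of Nov, 30 days; 121 left).
−30 → Oct 31, 1798 (end of Oct, 31 days; 91 left).
−31 → Sep 30, 1798 (end of Sep, 30 days; 60 left).
−30 → Aug 31, 1798 (end of Aug, 31 days; 30 left).
−30 → Aug 1, 1798.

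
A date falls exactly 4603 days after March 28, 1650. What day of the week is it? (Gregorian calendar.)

Friday

Mar 28, 1650 is a Monday.
4603 mod 7 = 4, so 4603 days after a Monday is Monday + 4 = Friday.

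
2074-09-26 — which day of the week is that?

Doomsday rule: the anchor day for the 2000s is Tuesday. For year 74: 74÷12 = 6 r 2, and 2÷4 = 0, so 6+2+0 = 8.
Tuesday + 8 ≡ Wednesday — that's 2074's doomsday.
In September the doomsday date is Sep 5.
Sep 26 is 21 days after Sep 5; 21 mod 7 = 0, so Wednesday + 0 = Wednesday.

Wednesday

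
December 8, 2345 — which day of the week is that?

Doomsday rule: the anchor day for the 2300s is Wednesday. For year 45: 45÷12 = 3 r 9, and 9÷4 = 2, so 3+9+2 = 14.
Wednesday + 14 ≡ Wednesday — that's 2345's doomsday.
In December the doomsday date is Dec 12.
Dec 8 is 4 days before Dec 12; 4 mod 7 = 4, so Wednesday − 4 = Saturday.

Saturday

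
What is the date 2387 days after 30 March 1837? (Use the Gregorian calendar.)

+365 (one year) → Mar 30, 1838 (2022 left).
+365 (one year) → Mar 30, 1839 (1657 left).
+366 (one year; includes Feb 29, 1840) → Mar 30, 1840 (1291 left).
+365 (one year) → Mar 30, 1841 (926 left).
+365 (one year) → Mar 30, 1842 (561 left).
+365 (one year) → Mar 30, 1843 (196 left).
Mar has 31 days: +2 → Apr 1, 1843 (194 left).
Apr has 30 days: +30 → May 1, 1843 (164 left).
May has 31 days: +31 → Jun 1, 1843 (133 left).
Jun has 30 days: +30 → Jul 1, 1843 (103 left).
Jul has 31 days: +31 → Aug 1, 1843 (72 left).
Aug has 31 days: +31 → Sep 1, 1843 (41 left).
Sep has 30 days: +30 → Oct 1, 1843 (11 left).
+11 → Oct 12, 1843.

October 12, 1843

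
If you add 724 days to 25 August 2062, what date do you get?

+365 (one year) → Aug 25, 2063 (359 left).
Aug has 31 days: +7 → Sep 1, 2063 (352 left).
Sep has 30 days: +30 → Oct 1, 2063 (322 left).
Oct has 31 days: +31 → Nov 1, 2063 (291 left).
Nov has 30 days: +30 → Dec 1, 2063 (261 left).
Dec has 31 days: +31 → Jan 1, 2064 (230 left).
Jan has 31 days: +31 → Feb 1, 2064 (199 left).
Feb has 29 days: +29 → Mar 1, 2064 (170 left).
Mar has 31 days: +31 → Apr 1, 2064 (139 left).
Apr has 30 days: +30 → May 1, 2064 (109 left).
May has 31 days: +31 → Jun 1, 2064 (78 left).
Jun has 30 days: +30 → Jul 1, 2064 (48 left).
Jul has 31 days: +31 → Aug 1, 2064 (17 left).
+17 → Aug 18, 2064.

August 18, 2064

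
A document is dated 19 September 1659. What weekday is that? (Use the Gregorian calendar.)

Friday

Doomsday rule: the anchor day for the 1600s is Tuesday. For year 59: 59÷12 = 4 r 11, and 11÷4 = 2, so 4+11+2 = 17.
Tuesday + 17 ≡ Friday — that's 1659's doomsday.
In September the doomsday date is Sep 5.
Sep 19 is 14 days after Sep 5; 14 mod 7 = 0, so Friday + 0 = Friday.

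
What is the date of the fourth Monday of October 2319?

October 27, 2319

October 1, 2319 is a Wednesday.
The first Monday is therefore October 6 (5 days later).
The fourth Monday is 6 + 3×7 = October 27.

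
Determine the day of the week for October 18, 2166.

Doomsday rule: the anchor day for the 2100s is Sunday. For year 66: 66÷12 = 5 r 6, and 6÷4 = 1, so 5+6+1 = 12.
Sunday + 12 ≡ Friday — that's 2166's doomsday.
In October the doomsday date is Oct 10.
Oct 18 is 8 days after Oct 10; 8 mod 7 = 1, so Friday + 1 = Saturday.

Saturday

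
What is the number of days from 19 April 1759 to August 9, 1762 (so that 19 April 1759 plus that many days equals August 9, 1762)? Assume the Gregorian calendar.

Apr 19, 1759 → Apr 19, 1760: 366 days (Feb 29, 1760 is in that span).
Apr 19, 1760 → Apr 19, 1761: 365 days.
Apr 19, 1761 → Apr 19, 1762: 365 days.
Apr 19, 1762 → May 19, 1762: 30 days (April has 30).
May 19, 1762 → Jun 19, 1762: 31 days (May has 31).
Jun 19, 1762 → Jul 19, 1762: 30 days (June has 30).
Jul 19, 1762 → Aug 9, 1762: 21 days.
Total: 1208 days.

1208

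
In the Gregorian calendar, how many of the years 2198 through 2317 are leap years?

28

Multiples of 4 in [2198,2317]: 30.
Of those, multiples of 100: 2 (not leap unless ÷400).
Multiples of 400: 0.
Leap years = 30 − 2 + 0 = 28.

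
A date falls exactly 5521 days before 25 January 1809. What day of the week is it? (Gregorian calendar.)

Jan 25, 1809 is a Wednesday.
5521 mod 7 = 5, so 5521 days before a Wednesday is Wednesday − 5 = Friday.

Friday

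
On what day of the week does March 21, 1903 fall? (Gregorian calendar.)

Saturday

Doomsday rule: the anchor day for the 1900s is Wednesday. For year 03: 3÷12 = 0 r 3, and 3÷4 = 0, so 0+3+0 = 3.
Wednesday + 3 ≡ Saturday — that's 1903's doomsday.
In March the doomsday date is Mar 14.
Mar 21 is 7 days after Mar 14; 7 mod 7 = 0, so Saturday + 0 = Saturday.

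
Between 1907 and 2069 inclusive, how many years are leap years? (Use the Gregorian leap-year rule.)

41

Multiples of 4 in [1907,2069]: 41.
Of those, multiples of 100: 1 (not leap unless ÷400).
Multiples of 400: 1.
Leap years = 41 − 1 + 1 = 41.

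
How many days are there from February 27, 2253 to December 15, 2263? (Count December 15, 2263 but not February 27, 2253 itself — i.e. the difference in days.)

3943

Feb 27, 2253 → Feb 27, 2254: 365 days.
Feb 27, 2254 → Feb 27, 2255: 365 days.
Feb 27, 2255 → Feb 27, 2256: 365 days.
Feb 27, 2256 → Feb 27, 2257: 366 days (Feb 29, 2256 is in that span).
Feb 27, 2257 → Feb 27, 2258: 365 days.
Feb 27, 2258 → Feb 27, 2259: 365 days.
Feb 27, 2259 → Feb 27, 2260: 365 days.
Feb 27, 2260 → Feb 27, 2261: 366 days (Feb 29, 2260 is in that span).
Feb 27, 2261 → Feb 27, 2262: 365 days.
Feb 27, 2262 → Feb 27, 2263: 365 days.
Feb 27, 2263 → Mar 27, 2263: 28 days (February has 28).
Mar 27, 2263 → Apr 27, 2263: 31 days (March has 31).
Apr 27, 2263 → May 27, 2263: 30 days (April has 30).
May 27, 2263 → Jun 27, 2263: 31 days (May has 31).
Jun 27, 2263 → Jul 27, 2263: 30 days (June has 30).
Jul 27, 2263 → Aug 27, 2263: 31 days (July has 31).
Aug 27, 2263 → Sep 27, 2263: 31 days (August has 31).
Sep 27, 2263 → Oct 27, 2263: 30 days (September has 30).
Oct 27, 2263 → Nov 27, 2263: 31 days (October has 31).
Nov 27, 2263 → Dec 15, 2263: 18 days.
Total: 3943 days.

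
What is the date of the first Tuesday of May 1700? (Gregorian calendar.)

May 1, 1700 is a Saturday.
The first Tuesday is therefore May 4 (3 days later).

May 4, 1700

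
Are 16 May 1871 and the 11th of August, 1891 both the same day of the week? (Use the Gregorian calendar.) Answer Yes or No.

Yes

From May 16, 1871 to Aug 11, 1891 is 7392 days.
7392 mod 7 = 0, so they are the same weekday.
(May 16, 1871 is a Tuesday; Aug 11, 1891 is a Tuesday.)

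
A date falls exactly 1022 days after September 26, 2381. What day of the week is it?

Saturday

First find the weekday of Sep 26, 2381. Doomsday rule: the anchor day for the 2300s is Wednesday. For year 81: 81÷12 = 6 r 9, and 9÷4 = 2, so 6+9+2 = 17.
Wednesday + 17 ≡ Saturday — that's 2381's doomsday.
In September the doomsday date is Sep 5.
Sep 26 is 21 days after Sep 5; 21 mod 7 = 0, so Saturday + 0 = Saturday.
1022 mod 7 = 0, so 1022 days after a Saturday is Saturday + 0 = Saturday.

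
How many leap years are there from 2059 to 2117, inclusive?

Multiples of 4 in [2059,2117]: 15.
Of those, multiples of 100: 1 (not leap unless ÷400).
Multiples of 400: 0.
Leap years = 15 − 1 + 0 = 14.

14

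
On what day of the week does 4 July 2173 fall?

Doomsday rule: the anchor day for the 2100s is Sunday. For year 73: 73÷12 = 6 r 1, and 1÷4 = 0, so 6+1+0 = 7.
Sunday + 7 ≡ Sunday — that's 2173's doomsday.
In July the doomsday date is Jul 11.
Jul 4 is 7 days before Jul 11; 7 mod 7 = 0, so Sunday − 0 = Sunday.

Sunday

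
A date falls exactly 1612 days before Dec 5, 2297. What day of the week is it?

Friday

First find the weekday of Dec 5, 2297. Doomsday rule: the anchor day for the 2200s is Friday. For year 97: 97÷12 = 8 r 1, and 1÷4 = 0, so 8+1+0 = 9.
Friday + 9 ≡ Sunday — that's 2297's doomsday.
In December the doomsday date is Dec 12.
Dec 5 is 7 days before Dec 12; 7 mod 7 = 0, so Sunday − 0 = Sunday.
1612 mod 7 = 2, so 1612 days before a Sunday is Sunday − 2 = Friday.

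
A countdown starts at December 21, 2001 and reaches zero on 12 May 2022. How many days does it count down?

7447

Dec 21, 2001 → Dec 21, 2002: 365 days.
Dec 21, 2002 → Dec 21, 2003: 365 days.
Dec 21, 2003 → Dec 21, 2004: 366 days (Feb 29, 2004 is in that span).
Dec 21, 2004 → Dec 21, 2005: 365 days.
Dec 21, 2005 → Dec 21, 2006: 365 days.
Dec 21, 2006 → Dec 21, 2007: 365 days.
Dec 21, 2007 → Dec 21, 2008: 366 days (Feb 29, 2008 is in that span).
Dec 21, 2008 → Dec 21, 2009: 365 days.
Dec 21, 2009 → Dec 21, 2010: 365 days.
Dec 21, 2010 → Dec 21, 2011: 365 days.
Dec 21, 2011 → Dec 21, 2012: 366 days (Feb 29, 2012 is in that span).
Dec 21, 2012 → Dec 21, 2013: 365 days.
Dec 21, 2013 → Dec 21, 2014: 365 days.
Dec 21, 2014 → Dec 21, 2015: 365 days.
Dec 21, 2015 → Dec 21, 2016: 366 days (Feb 29, 2016 is in that span).
Dec 21, 2016 → Dec 21, 2017: 365 days.
Dec 21, 2017 → Dec 21, 2018: 365 days.
Dec 21, 2018 → Dec 21, 2019: 365 days.
Dec 21, 2019 → Dec 21, 2020: 366 days (Feb 29, 2020 is in that span).
Dec 21, 2020 → Dec 21, 2021: 365 days.
Dec 21, 2021 → Jan 21, 2022: 31 days (December has 31).
Jan 21, 2022 → Feb 21, 2022: 31 days (January has 31).
Feb 21, 2022 → Mar 21, 2022: 28 days (February has 28).
Mar 21, 2022 → Apr 21, 2022: 31 days (March has 31).
Apr 21, 2022 → May 12, 2022: 21 days.
Total: 7447 days.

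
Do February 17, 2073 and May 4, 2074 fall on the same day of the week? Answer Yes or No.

Yes

From Feb 17, 2073 to May 4, 2074 is 441 days.
441 mod 7 = 0, so they are the same weekday.
(Feb 17, 2073 is a Friday; May 4, 2074 is a Friday.)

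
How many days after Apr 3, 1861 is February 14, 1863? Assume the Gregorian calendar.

Apr 3, 1861 → Apr 3, 1862: 365 days.
Apr 3, 1862 → May 3, 1862: 30 days (April has 30).
May 3, 1862 → Jun 3, 1862: 31 days (May has 31).
Jun 3, 1862 → Jul 3, 1862: 30 days (June has 30).
Jul 3, 1862 → Aug 3, 1862: 31 days (July has 31).
Aug 3, 1862 → Sep 3, 1862: 31 days (August has 31).
Sep 3, 1862 → Oct 3, 1862: 30 days (September has 30).
Oct 3, 1862 → Nov 3, 1862: 31 days (October has 31).
Nov 3, 1862 → Dec 3, 1862: 30 days (November has 30).
Dec 3, 1862 → Jan 3, 1863: 31 days (December has 31).
Jan 3, 1863 → Feb 3, 1863: 31 days (January has 31).
Feb 3, 1863 → Feb 14, 1863: 11 days.
Total: 682 days.

682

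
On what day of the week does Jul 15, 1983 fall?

Friday

Doomsday rule: the anchor day for the 1900s is Wednesday. For year 83: 83÷12 = 6 r 11, and 11÷4 = 2, so 6+11+2 = 19.
Wednesday + 19 ≡ Monday — that's 1983's doomsday.
In July the doomsday date is Jul 11.
Jul 15 is 4 days after Jul 11; 4 mod 7 = 4, so Monday + 4 = Friday.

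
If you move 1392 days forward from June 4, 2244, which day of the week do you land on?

First find the weekday of Jun 4, 2244. Doomsday rule: the anchor day for the 2200s is Friday. For year 44: 44÷12 = 3 r 8, and 8÷4 = 2, so 3+8+2 = 13.
Friday + 13 ≡ Thursday — that's 2244's doomsday.
In June the doomsday date is Jun 6.
Jun 4 is 2 days before Jun 6; 2 mod 7 = 2, so Thursday − 2 = Tuesday.
1392 mod 7 = 6, so 1392 days after a Tuesday is Tuesday + 6 = Monday.

Monday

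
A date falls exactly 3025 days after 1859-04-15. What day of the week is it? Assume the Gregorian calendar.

Apr 15, 1859 is a Friday.
3025 mod 7 = 1, so 3025 days after a Friday is Friday + 1 = Saturday.

Saturday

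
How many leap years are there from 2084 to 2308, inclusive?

54

Multiples of 4 in [2084,2308]: 57.
Of those, multiples of 100: 3 (not leap unless ÷400).
Multiples of 400: 0.
Leap years = 57 − 3 + 0 = 54.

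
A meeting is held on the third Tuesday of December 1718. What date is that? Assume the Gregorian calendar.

December 1, 1718 is a Thursday.
The first Tuesday is therefore December 6 (5 days later).
The third Tuesday is 6 + 2×7 = December 20.

December 20, 1718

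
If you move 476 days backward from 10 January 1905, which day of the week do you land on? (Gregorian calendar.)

First find the weekday of Jan 10, 1905. Doomsday rule: the anchor day for the 1900s is Wednesday. For year 05: 5÷12 = 0 r 5, and 5÷4 = 1, so 0+5+1 = 6.
Wednesday + 6 ≡ Tuesday — that's 1905's doomsday.
In January the doomsday date is Jan 3 (1905 is not a leap year).
Jan 10 is 7 days after Jan 3; 7 mod 7 = 0, so Tuesday + 0 = Tuesday.
476 mod 7 = 0, so 476 days before a Tuesday is Tuesday − 0 = Tuesday.

Tuesday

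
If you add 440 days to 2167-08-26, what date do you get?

November 8, 2168

+366 (one year; includes Feb 29, 2168) → Aug 26, 2168 (74 left).
Aug has 31 days: +6 → Sep 1, 2168 (68 left).
Sep has 30 days: +30 → Oct 1, 2168 (38 left).
Oct has 31 days: +31 → Nov 1, 2168 (7 left).
+7 → Nov 8, 2168.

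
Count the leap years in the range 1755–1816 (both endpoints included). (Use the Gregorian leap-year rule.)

Multiples of 4 in [1755,1816]: 16.
Of those, multiples of 100: 1 (not leap unless ÷400).
Multiples of 400: 0.
Leap years = 16 − 1 + 0 = 15.

15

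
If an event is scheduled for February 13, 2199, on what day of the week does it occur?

Wednesday

Doomsday rule: the anchor day for the 2100s is Sunday. For year 99: 99÷12 = 8 r 3, and 3÷4 = 0, so 8+3+0 = 11.
Sunday + 11 ≡ Thursday — that's 2199's doomsday.
In February the doomsday date is Feb 28 (2199 is not a leap year).
Feb 13 is 15 days before Feb 28; 15 mod 7 = 1, so Thursday − 1 = Wednesday.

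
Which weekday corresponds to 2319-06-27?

Doomsday rule: the anchor day for the 2300s is Wednesday. For year 19: 19÷12 = 1 r 7, and 7÷4 = 1, so 1+7+1 = 9.
Wednesday + 9 ≡ Friday — that's 2319's doomsday.
In June the doomsday date is Jun 6.
Jun 27 is 21 days after Jun 6; 21 mod 7 = 0, so Friday + 0 = Friday.

Friday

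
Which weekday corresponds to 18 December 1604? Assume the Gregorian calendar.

Saturday

Doomsday rule: the anchor day for the 1600s is Tuesday. For year 04: 4÷12 = 0 r 4, and 4÷4 = 1, so 0+4+1 = 5.
Tuesday + 5 ≡ Sunday — that's 1604's doomsday.
In December the doomsday date is Dec 12.
Dec 18 is 6 days after Dec 12; 6 mod 7 = 6, so Sunday + 6 = Saturday.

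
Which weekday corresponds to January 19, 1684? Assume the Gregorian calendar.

Wednesday

Doomsday rule: the anchor day for the 1600s is Tuesday. For year 84: 84÷12 = 7 r 0, and 0÷4 = 0, so 7+0+0 = 7.
Tuesday + 7 ≡ Tuesday — that's 1684's doomsday.
In January the doomsday date is Jan 4 (1684 is a leap year (divisible by 4)).
Jan 19 is 15 days after Jan 4; 15 mod 7 = 1, so Tuesday + 1 = Wednesday.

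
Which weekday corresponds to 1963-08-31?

January 1, 1963 is a Tuesday.
Jan 1, 1963 → Feb 1, 1963: 31 days (January has 31).
Feb 1, 1963 → Mar 1, 1963: 28 days (February has 28).
Mar 1, 1963 → Apr 1, 1963: 31 days (March has 31).
Apr 1, 1963 → May 1, 1963: 30 days (April has 30).
May 1, 1963 → Jun 1, 1963: 31 days (May has 31).
Jun 1, 1963 → Jul 1, 1963: 30 days (June has 30).
Jul 1, 1963 → Aug 1, 1963: 31 days (July has 31).
Aug 1, 1963 → Aug 31, 1963: 30 days.
Total: 242 days.
242 mod 7 = 4, so Tuesday + 4 = Saturday.

Saturday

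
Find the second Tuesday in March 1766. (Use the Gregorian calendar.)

March 1, 1766 is a Saturday.
The first Tuesday is therefore March 4 (3 days later).
The second Tuesday is 4 + 1×7 = March 11.

March 11, 1766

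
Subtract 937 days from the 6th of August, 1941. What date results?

−365 (one year) → Aug 6, 1940 (572 left).
−366 (one year; includes Feb 29, 1940) → Aug 6, 1939 (206 left).
−6 → Jul 31, 1939 (end of Jul, 31 days; 200 left).
−31 → Jun 30, 1939 (end of Jun, 30 days; 169 left).
−30 → May 31, 1939 (end of May, 31 days; 139 left).
−31 → Apr 30, 1939 (end of Apr, 30 days; 108 left).
−30 → Mar 31, 1939 (end of Mar, 31 days; 78 left).
−31 → Feb 28, 1939 (end of Feb, 28 days; 47 left).
−28 → Jan 31, 1939 (end of Jan, 31 days; 19 left).
−19 → Jan 12, 1939.

January 12, 1939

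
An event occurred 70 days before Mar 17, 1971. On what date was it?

January 6, 1971

−17 → Feb 28, 1971 (end of Feb, 28 days; 53 left).
−28 → Jan 31, 1971 (end of Jan, 31 days; 25 left).
−25 → Jan 6, 1971.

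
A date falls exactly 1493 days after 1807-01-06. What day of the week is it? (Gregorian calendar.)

Jan 6, 1807 is a Tuesday.
1493 mod 7 = 2, so 1493 days after a Tuesday is Tuesday + 2 = Thursday.

Thursday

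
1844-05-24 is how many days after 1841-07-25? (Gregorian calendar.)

Jul 25, 1841 → Jul 25, 1842: 365 days.
Jul 25, 1842 → Jul 25, 1843: 365 days.
Jul 25, 1843 → Aug 25, 1843: 31 days (July has 31).
Aug 25, 1843 → Sep 25, 1843: 31 days (August has 31).
Sep 25, 1843 → Oct 25, 1843: 30 days (September has 30).
Oct 25, 1843 → Nov 25, 1843: 31 days (October has 31).
Nov 25, 1843 → Dec 25, 1843: 30 days (November has 30).
Dec 25, 1843 → Jan 25, 1844: 31 days (December has 31).
Jan 25, 1844 → Feb 25, 1844: 31 days (January has 31).
Feb 25, 1844 → Mar 25, 1844: 29 days (February has 29).
Mar 25, 1844 → Apr 25, 1844: 31 days (March has 31).
Apr 25, 1844 → May 24, 1844: 29 days.
Total: 1034 days.

1034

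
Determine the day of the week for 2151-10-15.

Doomsday rule: the anchor day for the 2100s is Sunday. For year 51: 51÷12 = 4 r 3, and 3÷4 = 0, so 4+3+0 = 7.
Sunday + 7 ≡ Sunday — that's 2151's doomsday.
In October the doomsday date is Oct 10.
Oct 15 is 5 days after Oct 10; 5 mod 7 = 5, so Sunday + 5 = Friday.

Friday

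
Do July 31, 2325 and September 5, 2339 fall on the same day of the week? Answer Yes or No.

No

From Jul 31, 2325 to Sep 5, 2339 is 5149 days.
5149 mod 7 = 4, so they are different weekdays.
(Jul 31, 2325 is a Friday; Sep 5, 2339 is a Tuesday.)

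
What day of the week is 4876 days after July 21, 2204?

First find the weekday of Jul 21, 2204. Doomsday rule: the anchor day for the 2200s is Friday. For year 04: 4÷12 = 0 r 4, and 4÷4 = 1, so 0+4+1 = 5.
Friday + 5 ≡ Wednesday — that's 2204's doomsday.
In July the doomsday date is Jul 11.
Jul 21 is 10 days after Jul 11; 10 mod 7 = 3, so Wednesday + 3 = Saturday.
4876 mod 7 = 4, so 4876 days after a Saturday is Saturday + 4 = Wednesday.

Wednesday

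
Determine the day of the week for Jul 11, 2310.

Monday

Doomsday rule: the anchor day for the 2300s is Wednesday. For year 10: 10÷12 = 0 r 10, and 10÷4 = 2, so 0+10+2 = 12.
Wednesday + 12 ≡ Monday — that's 2310's doomsday.
In July the doomsday date is Jul 11.
Jul 11 is the doomsday itself: Monday.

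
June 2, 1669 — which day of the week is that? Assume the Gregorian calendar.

Doomsday rule: the anchor day for the 1600s is Tuesday. For year 69: 69÷12 = 5 r 9, and 9÷4 = 2, so 5+9+2 = 16.
Tuesday + 16 ≡ Thursday — that's 1669's doomsday.
In June the doomsday date is Jun 6.
Jun 2 is 4 days before Jun 6; 4 mod 7 = 4, so Thursday − 4 = Sunday.

Sunday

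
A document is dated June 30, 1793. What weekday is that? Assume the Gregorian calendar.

Sunday

Doomsday rule: the anchor day for the 1700s is Sunday. For year 93: 93÷12 = 7 r 9, and 9÷4 = 2, so 7+9+2 = 18.
Sunday + 18 ≡ Thursday — that's 1793's doomsday.
In June the doomsday date is Jun 6.
Jun 30 is 24 days after Jun 6; 24 mod 7 = 3, so Thursday + 3 = Sunday.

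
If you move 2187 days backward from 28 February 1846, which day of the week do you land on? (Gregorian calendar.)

First find the weekday of Feb 28, 1846. Doomsday rule: the anchor day for the 1800s is Friday. For year 46: 46÷12 = 3 r 10, and 10÷4 = 2, so 3+10+2 = 15.
Friday + 15 ≡ Saturday — that's 1846's doomsday.
In February the doomsday date is Feb 28 (1846 is not a leap year).
Feb 28 is the doomsday itself: Saturday.
2187 mod 7 = 3, so 2187 days before a Saturday is Saturday − 3 = Wednesday.

Wednesday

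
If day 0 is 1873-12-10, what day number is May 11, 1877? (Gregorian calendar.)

Dec 10, 1873 → Dec 10, 1874: 365 days.
Dec 10, 1874 → Dec 10, 1875: 365 days.
Dec 10, 1875 → Dec 10, 1876: 366 days (Feb 29, 1876 is in that span).
Dec 10, 1876 → Jan 10, 1877: 31 days (December has 31).
Jan 10, 1877 → Feb 10, 1877: 31 days (January has 31).
Feb 10, 1877 → Mar 10, 1877: 28 days (February has 28).
Mar 10, 1877 → Apr 10, 1877: 31 days (March has 31).
Apr 10, 1877 → May 10, 1877: 30 days (April has 30).
May 10, 1877 → May 11, 1877: 1 days.
Total: 1248 days.

1248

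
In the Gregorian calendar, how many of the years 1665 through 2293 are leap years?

Multiples of 4 in [1665,2293]: 157.
Of those, multiples of 100: 6 (not leap unless ÷400).
Multiples of 400: 1.
Leap years = 157 − 6 + 1 = 152.

152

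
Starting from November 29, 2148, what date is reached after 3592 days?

+365 (one year) → Nov 29, 2149 (3227 left).
+365 (one year) → Nov 29, 2150 (2862 left).
+365 (one year) → Nov 29, 2151 (2497 left).
+366 (one year; includes Feb 29, 2152) → Nov 29, 2152 (2131 left).
+365 (one year) → Nov 29, 2153 (1766 left).
+365 (one year) → Nov 29, 2154 (1401 left).
+365 (one year) → Nov 29, 2155 (1036 left).
+366 (one year; includes Feb 29, 2156) → Nov 29, 2156 (670 left).
+365 (one year) → Nov 29, 2157 (305 left).
Nov has 30 days: +2 → Dec 1, 2157 (303 left).
Dec has 31 days: +31 → Jan 1, 2158 (272 left).
Jan has 31 days: +31 → Feb 1, 2158 (241 left).
Feb has 28 days: +28 → Mar 1, 2158 (213 left).
Mar has 31 days: +31 → Apr 1, 2158 (182 left).
Apr has 30 days: +30 → May 1, 2158 (152 left).
May has 31 days: +31 → Jun 1, 2158 (121 left).
Jun has 30 days: +30 → Jul 1, 2158 (91 left).
Jul has 31 days: +31 → Aug 1, 2158 (60 left).
Aug has 31 days: +31 → Sep 1, 2158 (29 left).
+29 → Sep 30, 2158.

September 30, 2158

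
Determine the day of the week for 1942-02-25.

Wednesday

Doomsday rule: the anchor day for the 1900s is Wednesday. For year 42: 42÷12 = 3 r 6, and 6÷4 = 1, so 3+6+1 = 10.
Wednesday + 10 ≡ Saturday — that's 1942's doomsday.
In February the doomsday date is Feb 28 (1942 is not a leap year).
Feb 25 is 3 days before Feb 28; 3 mod 7 = 3, so Saturday − 3 = Wednesday.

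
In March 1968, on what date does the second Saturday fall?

March 9, 1968

March 1, 1968 is a Friday.
The first Saturday is therefore March 2 (1 days later).
The second Saturday is 2 + 1×7 = March 9.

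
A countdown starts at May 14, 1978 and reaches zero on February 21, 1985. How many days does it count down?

2475

May 14, 1978 → May 14, 1979: 365 days.
May 14, 1979 → May 14, 1980: 366 days (Feb 29, 1980 is in that span).
May 14, 1980 → May 14, 1981: 365 days.
May 14, 1981 → May 14, 1982: 365 days.
May 14, 1982 → May 14, 1983: 365 days.
May 14, 1983 → May 14, 1984: 366 days (Feb 29, 1984 is in that span).
May 14, 1984 → Jun 14, 1984: 31 days (May has 31).
Jun 14, 1984 → Jul 14, 1984: 30 days (June has 30).
Jul 14, 1984 → Aug 14, 1984: 31 days (July has 31).
Aug 14, 1984 → Sep 14, 1984: 31 days (August has 31).
Sep 14, 1984 → Oct 14, 1984: 30 days (September has 30).
Oct 14, 1984 → Nov 14, 1984: 31 days (October has 31).
Nov 14, 1984 → Dec 14, 1984: 30 days (November has 30).
Dec 14, 1984 → Jan 14, 1985: 31 days (December has 31).
Jan 14, 1985 → Feb 14, 1985: 31 days (January has 31).
Feb 14, 1985 → Feb 21, 1985: 7 days.
Total: 2475 days.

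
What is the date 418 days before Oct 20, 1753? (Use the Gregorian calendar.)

−365 (one year) → Oct 20, 1752 (53 left).
−20 → Sep 30, 1752 (end of Sep, 30 days; 33 left).
−30 → Aug 31, 1752 (end of Aug, 31 days; 3 left).
−3 → Aug 28, 1752.

August 28, 1752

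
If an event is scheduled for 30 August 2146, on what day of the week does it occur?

Tuesday

Doomsday rule: the anchor day for the 2100s is Sunday. For year 46: 46÷12 = 3 r 10, and 10÷4 = 2, so 3+10+2 = 15.
Sunday + 15 ≡ Monday — that's 2146's doomsday.
In August the doomsday date is Aug 8.
Aug 30 is 22 days after Aug 8; 22 mod 7 = 1, so Monday + 1 = Tuesday.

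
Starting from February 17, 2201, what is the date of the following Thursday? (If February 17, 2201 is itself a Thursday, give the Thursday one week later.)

Feb 17, 2201 is a Tuesday.
From Tuesday to the next Thursday is 2 days.
Feb 17, 2201 + 2 = Feb 19, 2201.

February 19, 2201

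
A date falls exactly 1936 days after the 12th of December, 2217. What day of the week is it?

First find the weekday of Dec 12, 2217. Doomsday rule: the anchor day for the 2200s is Friday. For year 17: 17÷12 = 1 r 5, and 5÷4 = 1, so 1+5+1 = 7.
Friday + 7 ≡ Friday — that's 2217's doomsday.
In December the doomsday date is Dec 12.
Dec 12 is the doomsday itself: Friday.
1936 mod 7 = 4, so 1936 days after a Friday is Friday + 4 = Tuesday.

Tuesday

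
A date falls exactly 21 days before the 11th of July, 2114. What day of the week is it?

Jul 11, 2114 is a Wednesday.
21 mod 7 = 0, so 21 days before a Wednesday is Wednesday − 0 = Wednesday.

Wednesday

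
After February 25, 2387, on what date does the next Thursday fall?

February 26, 2387

Feb 25, 2387 is a Wednesday.
From Wednesday to the next Thursday is 1 day.
Feb 25, 2387 + 1 = Feb 26, 2387.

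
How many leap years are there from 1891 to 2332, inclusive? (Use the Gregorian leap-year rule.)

Multiples of 4 in [1891,2332]: 111.
Of those, multiples of 100: 5 (not leap unless ÷400).
Multiples of 400: 1.
Leap years = 111 − 5 + 1 = 107.

107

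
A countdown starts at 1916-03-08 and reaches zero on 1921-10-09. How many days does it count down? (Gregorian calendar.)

Mar 8, 1916 → Mar 8, 1917: 365 days.
Mar 8, 1917 → Mar 8, 1918: 365 days.
Mar 8, 1918 → Mar 8, 1919: 365 days.
Mar 8, 1919 → Mar 8, 1920: 366 days (Feb 29, 1920 is in that span).
Mar 8, 1920 → Mar 8, 1921: 365 days.
Mar 8, 1921 → Apr 8, 1921: 31 days (March has 31).
Apr 8, 1921 → May 8, 1921: 30 days (April has 30).
May 8, 1921 → Jun 8, 1921: 31 days (May has 31).
Jun 8, 1921 → Jul 8, 1921: 30 days (June has 30).
Jul 8, 1921 → Aug 8, 1921: 31 days (July has 31).
Aug 8, 1921 → Sep 8, 1921: 31 days (August has 31).
Sep 8, 1921 → Oct 8, 1921: 30 days (September has 30).
Oct 8, 1921 → Oct 9, 1921: 1 days.
Total: 2041 days.

2041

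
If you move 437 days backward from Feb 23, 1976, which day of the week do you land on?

Friday

First find the weekday of Feb 23, 1976. Doomsday rule: the anchor day for the 1900s is Wednesday. For year 76: 76÷12 = 6 r 4, and 4÷4 = 1, so 6+4+1 = 11.
Wednesday + 11 ≡ Sunday — that's 1976's doomsday.
In February the doomsday date is Feb 29 (1976 is a leap year (divisible by 4)).
Feb 23 is 6 days before Feb 29; 6 mod 7 = 6, so Sunday − 6 = Monday.
437 mod 7 = 3, so 437 days before a Monday is Monday − 3 = Friday.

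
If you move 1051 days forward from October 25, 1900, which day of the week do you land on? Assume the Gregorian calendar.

Friday

First find the weekday of Oct 25, 1900. Doomsday rule: the anchor day for the 1900s is Wednesday. For year 00: 0÷12 = 0 r 0, and 0÷4 = 0, so 0+0+0 = 0.
Wednesday + 0 ≡ Wednesday — that's 1900's doomsday.
In October the doomsday date is Oct 10.
Oct 25 is 15 days after Oct 10; 15 mod 7 = 1, so Wednesday + 1 = Thursday.
1051 mod 7 = 1, so 1051 days after a Thursday is Thursday + 1 = Friday.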